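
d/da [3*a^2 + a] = 6*a + 1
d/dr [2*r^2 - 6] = 4*r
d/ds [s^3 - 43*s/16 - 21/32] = 3*s^2 - 43/16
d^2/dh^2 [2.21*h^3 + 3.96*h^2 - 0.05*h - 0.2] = 13.26*h + 7.92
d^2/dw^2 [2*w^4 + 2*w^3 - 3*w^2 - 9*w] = 24*w^2 + 12*w - 6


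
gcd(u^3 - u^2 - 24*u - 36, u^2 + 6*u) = 1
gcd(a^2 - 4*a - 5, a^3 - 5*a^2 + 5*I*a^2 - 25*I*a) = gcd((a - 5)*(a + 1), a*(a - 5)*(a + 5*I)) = a - 5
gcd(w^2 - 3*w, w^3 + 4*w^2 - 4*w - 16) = 1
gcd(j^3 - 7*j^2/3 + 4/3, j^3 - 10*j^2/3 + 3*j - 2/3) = j^2 - 3*j + 2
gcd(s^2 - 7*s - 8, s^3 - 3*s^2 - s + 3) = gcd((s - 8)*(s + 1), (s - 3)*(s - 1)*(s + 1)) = s + 1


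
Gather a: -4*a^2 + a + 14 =-4*a^2 + a + 14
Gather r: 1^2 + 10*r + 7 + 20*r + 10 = 30*r + 18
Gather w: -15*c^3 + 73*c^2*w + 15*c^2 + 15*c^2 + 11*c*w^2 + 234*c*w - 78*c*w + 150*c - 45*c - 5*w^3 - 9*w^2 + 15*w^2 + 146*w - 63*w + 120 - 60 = -15*c^3 + 30*c^2 + 105*c - 5*w^3 + w^2*(11*c + 6) + w*(73*c^2 + 156*c + 83) + 60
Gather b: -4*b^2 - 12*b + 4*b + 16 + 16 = -4*b^2 - 8*b + 32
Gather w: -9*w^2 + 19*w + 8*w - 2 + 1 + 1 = -9*w^2 + 27*w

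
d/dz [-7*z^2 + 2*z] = 2 - 14*z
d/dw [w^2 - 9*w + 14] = 2*w - 9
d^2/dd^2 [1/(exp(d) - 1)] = (exp(d) + 1)*exp(d)/(exp(d) - 1)^3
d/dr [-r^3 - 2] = -3*r^2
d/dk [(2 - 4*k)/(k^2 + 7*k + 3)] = 2*(2*k^2 - 2*k - 13)/(k^4 + 14*k^3 + 55*k^2 + 42*k + 9)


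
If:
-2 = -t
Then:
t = 2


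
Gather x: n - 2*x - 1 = n - 2*x - 1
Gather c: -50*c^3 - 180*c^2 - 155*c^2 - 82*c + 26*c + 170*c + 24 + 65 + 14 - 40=-50*c^3 - 335*c^2 + 114*c + 63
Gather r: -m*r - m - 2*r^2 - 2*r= -m - 2*r^2 + r*(-m - 2)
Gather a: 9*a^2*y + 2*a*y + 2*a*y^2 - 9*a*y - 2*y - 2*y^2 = 9*a^2*y + a*(2*y^2 - 7*y) - 2*y^2 - 2*y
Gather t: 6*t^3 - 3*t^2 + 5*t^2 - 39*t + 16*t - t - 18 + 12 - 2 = 6*t^3 + 2*t^2 - 24*t - 8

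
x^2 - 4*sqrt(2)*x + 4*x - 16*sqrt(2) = (x + 4)*(x - 4*sqrt(2))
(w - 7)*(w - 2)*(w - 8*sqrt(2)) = w^3 - 8*sqrt(2)*w^2 - 9*w^2 + 14*w + 72*sqrt(2)*w - 112*sqrt(2)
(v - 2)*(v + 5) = v^2 + 3*v - 10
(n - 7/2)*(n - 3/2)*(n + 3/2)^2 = n^4 - 2*n^3 - 15*n^2/2 + 9*n/2 + 189/16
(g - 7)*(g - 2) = g^2 - 9*g + 14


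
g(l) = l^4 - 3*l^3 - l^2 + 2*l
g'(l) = 4*l^3 - 9*l^2 - 2*l + 2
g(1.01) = -1.05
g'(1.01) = -5.08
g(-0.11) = -0.23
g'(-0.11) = 2.11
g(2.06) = -8.34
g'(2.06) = -5.35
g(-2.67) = 95.45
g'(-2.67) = -132.96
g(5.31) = 328.28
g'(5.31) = 336.50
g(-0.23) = -0.47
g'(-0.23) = 1.94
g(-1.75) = 18.89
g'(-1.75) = -43.50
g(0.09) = 0.17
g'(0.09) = 1.75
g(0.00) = 0.00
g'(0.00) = 2.00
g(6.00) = 624.00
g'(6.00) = 530.00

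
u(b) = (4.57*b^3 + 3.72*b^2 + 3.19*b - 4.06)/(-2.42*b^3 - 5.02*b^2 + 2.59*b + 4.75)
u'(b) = (7.26*b^2 + 10.04*b - 2.59)*(4.57*b^3 + 3.72*b^2 + 3.19*b - 4.06)/(-2.42*b^3 - 5.02*b^2 + 2.59*b + 4.75)^2 + (13.71*b^2 + 7.44*b + 3.19)/(-2.42*b^3 - 5.02*b^2 + 2.59*b + 4.75) = (-13.939*b^4 + 39.1122*b^3 + 61.2955*b^2 - 5.42239999999998*b + 25.6679)/(5.8564*b^6 + 24.2968*b^5 + 12.6648*b^4 - 48.9936*b^3 - 40.9819*b^2 + 24.605*b + 22.5625)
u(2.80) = -1.67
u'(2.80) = 0.08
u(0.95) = 10.32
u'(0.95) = 267.69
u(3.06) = -1.65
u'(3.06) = 0.04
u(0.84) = 2.03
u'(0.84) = 21.22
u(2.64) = -1.68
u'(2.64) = 0.10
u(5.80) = -1.66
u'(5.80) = -0.02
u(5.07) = -1.65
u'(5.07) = -0.01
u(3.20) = -1.65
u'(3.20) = 0.03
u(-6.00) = -2.65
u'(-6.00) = -0.22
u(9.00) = -1.71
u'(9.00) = -0.01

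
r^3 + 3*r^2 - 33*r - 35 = (r - 5)*(r + 1)*(r + 7)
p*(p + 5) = p^2 + 5*p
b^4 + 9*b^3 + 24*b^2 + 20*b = b*(b + 2)^2*(b + 5)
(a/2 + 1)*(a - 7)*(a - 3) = a^3/2 - 4*a^2 + a/2 + 21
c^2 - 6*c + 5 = (c - 5)*(c - 1)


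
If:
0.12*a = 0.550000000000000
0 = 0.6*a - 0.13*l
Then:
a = 4.58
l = 21.15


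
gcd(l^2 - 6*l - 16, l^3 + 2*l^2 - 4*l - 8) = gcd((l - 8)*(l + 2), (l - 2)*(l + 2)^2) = l + 2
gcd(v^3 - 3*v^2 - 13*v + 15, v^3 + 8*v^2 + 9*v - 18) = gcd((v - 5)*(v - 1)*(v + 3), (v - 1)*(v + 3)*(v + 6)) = v^2 + 2*v - 3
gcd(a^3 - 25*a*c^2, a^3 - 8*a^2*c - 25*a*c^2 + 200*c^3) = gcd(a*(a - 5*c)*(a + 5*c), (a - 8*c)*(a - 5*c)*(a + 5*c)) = a^2 - 25*c^2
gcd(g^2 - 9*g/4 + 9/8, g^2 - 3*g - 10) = 1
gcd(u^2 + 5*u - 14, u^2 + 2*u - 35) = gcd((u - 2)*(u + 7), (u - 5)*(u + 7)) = u + 7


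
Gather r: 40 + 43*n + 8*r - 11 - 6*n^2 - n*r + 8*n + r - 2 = -6*n^2 + 51*n + r*(9 - n) + 27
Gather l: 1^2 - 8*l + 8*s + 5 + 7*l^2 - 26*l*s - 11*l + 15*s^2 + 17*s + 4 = 7*l^2 + l*(-26*s - 19) + 15*s^2 + 25*s + 10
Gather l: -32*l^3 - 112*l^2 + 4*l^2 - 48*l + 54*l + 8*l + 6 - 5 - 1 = -32*l^3 - 108*l^2 + 14*l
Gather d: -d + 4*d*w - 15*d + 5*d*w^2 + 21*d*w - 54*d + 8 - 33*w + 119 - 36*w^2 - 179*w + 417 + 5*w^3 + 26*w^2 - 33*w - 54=d*(5*w^2 + 25*w - 70) + 5*w^3 - 10*w^2 - 245*w + 490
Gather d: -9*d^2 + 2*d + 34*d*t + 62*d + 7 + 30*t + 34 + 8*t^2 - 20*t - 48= -9*d^2 + d*(34*t + 64) + 8*t^2 + 10*t - 7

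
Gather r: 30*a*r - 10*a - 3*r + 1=-10*a + r*(30*a - 3) + 1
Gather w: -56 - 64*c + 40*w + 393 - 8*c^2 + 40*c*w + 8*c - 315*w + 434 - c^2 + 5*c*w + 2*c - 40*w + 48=-9*c^2 - 54*c + w*(45*c - 315) + 819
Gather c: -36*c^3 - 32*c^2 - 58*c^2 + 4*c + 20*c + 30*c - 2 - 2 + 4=-36*c^3 - 90*c^2 + 54*c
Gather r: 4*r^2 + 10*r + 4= 4*r^2 + 10*r + 4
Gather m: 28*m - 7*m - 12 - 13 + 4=21*m - 21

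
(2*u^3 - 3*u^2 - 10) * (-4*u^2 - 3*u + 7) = -8*u^5 + 6*u^4 + 23*u^3 + 19*u^2 + 30*u - 70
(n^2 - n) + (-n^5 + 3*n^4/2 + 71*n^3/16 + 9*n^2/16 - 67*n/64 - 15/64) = -n^5 + 3*n^4/2 + 71*n^3/16 + 25*n^2/16 - 131*n/64 - 15/64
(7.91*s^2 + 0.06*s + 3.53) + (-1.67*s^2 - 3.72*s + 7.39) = 6.24*s^2 - 3.66*s + 10.92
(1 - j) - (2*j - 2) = 3 - 3*j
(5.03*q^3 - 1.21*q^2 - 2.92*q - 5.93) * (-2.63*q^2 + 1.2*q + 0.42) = -13.2289*q^5 + 9.2183*q^4 + 8.3402*q^3 + 11.5837*q^2 - 8.3424*q - 2.4906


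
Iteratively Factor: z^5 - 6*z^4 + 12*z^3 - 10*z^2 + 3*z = (z - 1)*(z^4 - 5*z^3 + 7*z^2 - 3*z) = (z - 3)*(z - 1)*(z^3 - 2*z^2 + z) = z*(z - 3)*(z - 1)*(z^2 - 2*z + 1) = z*(z - 3)*(z - 1)^2*(z - 1)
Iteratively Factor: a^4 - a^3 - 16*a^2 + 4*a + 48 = (a - 4)*(a^3 + 3*a^2 - 4*a - 12) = (a - 4)*(a + 3)*(a^2 - 4) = (a - 4)*(a + 2)*(a + 3)*(a - 2)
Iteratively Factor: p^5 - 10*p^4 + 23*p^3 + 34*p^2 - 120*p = (p + 2)*(p^4 - 12*p^3 + 47*p^2 - 60*p) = (p - 4)*(p + 2)*(p^3 - 8*p^2 + 15*p) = (p - 5)*(p - 4)*(p + 2)*(p^2 - 3*p) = p*(p - 5)*(p - 4)*(p + 2)*(p - 3)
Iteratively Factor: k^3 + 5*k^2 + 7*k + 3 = (k + 1)*(k^2 + 4*k + 3) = (k + 1)*(k + 3)*(k + 1)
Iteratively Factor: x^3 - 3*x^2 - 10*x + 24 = (x + 3)*(x^2 - 6*x + 8) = (x - 4)*(x + 3)*(x - 2)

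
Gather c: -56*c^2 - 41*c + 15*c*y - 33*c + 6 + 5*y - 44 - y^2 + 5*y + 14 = -56*c^2 + c*(15*y - 74) - y^2 + 10*y - 24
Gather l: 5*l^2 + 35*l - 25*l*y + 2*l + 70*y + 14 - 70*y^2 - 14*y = 5*l^2 + l*(37 - 25*y) - 70*y^2 + 56*y + 14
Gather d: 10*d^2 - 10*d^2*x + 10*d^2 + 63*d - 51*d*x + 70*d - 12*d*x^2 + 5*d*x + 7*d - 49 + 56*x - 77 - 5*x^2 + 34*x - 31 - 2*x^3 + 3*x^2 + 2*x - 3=d^2*(20 - 10*x) + d*(-12*x^2 - 46*x + 140) - 2*x^3 - 2*x^2 + 92*x - 160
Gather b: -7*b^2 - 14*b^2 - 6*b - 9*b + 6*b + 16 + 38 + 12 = -21*b^2 - 9*b + 66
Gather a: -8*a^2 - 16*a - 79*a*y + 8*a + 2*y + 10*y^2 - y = -8*a^2 + a*(-79*y - 8) + 10*y^2 + y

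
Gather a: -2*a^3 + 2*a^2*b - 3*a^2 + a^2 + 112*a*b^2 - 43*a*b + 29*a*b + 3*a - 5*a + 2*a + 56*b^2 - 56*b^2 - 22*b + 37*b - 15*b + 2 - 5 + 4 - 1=-2*a^3 + a^2*(2*b - 2) + a*(112*b^2 - 14*b)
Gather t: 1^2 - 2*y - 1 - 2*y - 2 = -4*y - 2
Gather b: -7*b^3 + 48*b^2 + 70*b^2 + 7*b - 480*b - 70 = -7*b^3 + 118*b^2 - 473*b - 70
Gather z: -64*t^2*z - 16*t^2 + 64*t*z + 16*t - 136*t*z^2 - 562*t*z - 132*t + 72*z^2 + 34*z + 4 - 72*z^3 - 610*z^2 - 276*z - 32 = -16*t^2 - 116*t - 72*z^3 + z^2*(-136*t - 538) + z*(-64*t^2 - 498*t - 242) - 28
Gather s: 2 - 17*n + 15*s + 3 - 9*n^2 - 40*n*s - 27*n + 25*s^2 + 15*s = -9*n^2 - 44*n + 25*s^2 + s*(30 - 40*n) + 5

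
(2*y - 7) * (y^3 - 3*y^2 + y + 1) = 2*y^4 - 13*y^3 + 23*y^2 - 5*y - 7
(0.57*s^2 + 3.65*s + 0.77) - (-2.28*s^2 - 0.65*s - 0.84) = 2.85*s^2 + 4.3*s + 1.61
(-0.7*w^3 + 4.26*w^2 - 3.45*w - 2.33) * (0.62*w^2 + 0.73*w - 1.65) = -0.434*w^5 + 2.1302*w^4 + 2.1258*w^3 - 10.9921*w^2 + 3.9916*w + 3.8445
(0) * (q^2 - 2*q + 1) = 0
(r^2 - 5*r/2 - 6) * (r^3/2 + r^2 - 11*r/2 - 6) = r^5/2 - r^4/4 - 11*r^3 + 7*r^2/4 + 48*r + 36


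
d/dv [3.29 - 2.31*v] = -2.31000000000000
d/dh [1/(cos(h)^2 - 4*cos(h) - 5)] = 2*(cos(h) - 2)*sin(h)/(sin(h)^2 + 4*cos(h) + 4)^2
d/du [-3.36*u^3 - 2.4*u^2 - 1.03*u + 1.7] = -10.08*u^2 - 4.8*u - 1.03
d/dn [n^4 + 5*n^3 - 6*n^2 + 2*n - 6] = 4*n^3 + 15*n^2 - 12*n + 2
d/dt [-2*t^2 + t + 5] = 1 - 4*t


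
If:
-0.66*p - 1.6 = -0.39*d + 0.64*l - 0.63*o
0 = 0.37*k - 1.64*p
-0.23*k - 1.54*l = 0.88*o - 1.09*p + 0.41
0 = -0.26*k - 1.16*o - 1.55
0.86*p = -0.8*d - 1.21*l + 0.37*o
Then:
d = 1.70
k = -5.53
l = -0.27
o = -0.10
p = -1.25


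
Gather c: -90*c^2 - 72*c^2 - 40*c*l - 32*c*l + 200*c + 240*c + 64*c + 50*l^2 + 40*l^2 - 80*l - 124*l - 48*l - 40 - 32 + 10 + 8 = -162*c^2 + c*(504 - 72*l) + 90*l^2 - 252*l - 54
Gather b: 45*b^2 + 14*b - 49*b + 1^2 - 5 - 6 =45*b^2 - 35*b - 10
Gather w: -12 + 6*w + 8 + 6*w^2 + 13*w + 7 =6*w^2 + 19*w + 3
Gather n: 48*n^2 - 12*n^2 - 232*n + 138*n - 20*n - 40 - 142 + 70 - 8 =36*n^2 - 114*n - 120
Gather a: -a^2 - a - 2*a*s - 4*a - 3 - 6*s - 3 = -a^2 + a*(-2*s - 5) - 6*s - 6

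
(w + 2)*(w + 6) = w^2 + 8*w + 12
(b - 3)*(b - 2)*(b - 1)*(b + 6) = b^4 - 25*b^2 + 60*b - 36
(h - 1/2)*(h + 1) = h^2 + h/2 - 1/2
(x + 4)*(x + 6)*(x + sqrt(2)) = x^3 + sqrt(2)*x^2 + 10*x^2 + 10*sqrt(2)*x + 24*x + 24*sqrt(2)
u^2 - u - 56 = (u - 8)*(u + 7)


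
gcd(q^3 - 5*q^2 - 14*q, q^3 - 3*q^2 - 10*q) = q^2 + 2*q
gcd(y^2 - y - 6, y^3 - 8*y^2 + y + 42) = y^2 - y - 6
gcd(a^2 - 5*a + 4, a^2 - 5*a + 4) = a^2 - 5*a + 4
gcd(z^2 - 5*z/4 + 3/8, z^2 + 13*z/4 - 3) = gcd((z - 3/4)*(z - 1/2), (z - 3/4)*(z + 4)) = z - 3/4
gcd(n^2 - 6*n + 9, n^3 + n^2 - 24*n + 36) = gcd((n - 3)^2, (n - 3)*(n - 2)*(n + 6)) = n - 3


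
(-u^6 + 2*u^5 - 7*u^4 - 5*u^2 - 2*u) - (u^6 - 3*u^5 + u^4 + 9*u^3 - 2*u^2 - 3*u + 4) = -2*u^6 + 5*u^5 - 8*u^4 - 9*u^3 - 3*u^2 + u - 4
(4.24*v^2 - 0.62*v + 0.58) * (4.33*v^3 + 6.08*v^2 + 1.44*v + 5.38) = 18.3592*v^5 + 23.0946*v^4 + 4.8474*v^3 + 25.4448*v^2 - 2.5004*v + 3.1204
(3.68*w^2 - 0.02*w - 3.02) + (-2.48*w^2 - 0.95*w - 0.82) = 1.2*w^2 - 0.97*w - 3.84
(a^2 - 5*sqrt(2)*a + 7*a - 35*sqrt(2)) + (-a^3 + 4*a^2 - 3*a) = -a^3 + 5*a^2 - 5*sqrt(2)*a + 4*a - 35*sqrt(2)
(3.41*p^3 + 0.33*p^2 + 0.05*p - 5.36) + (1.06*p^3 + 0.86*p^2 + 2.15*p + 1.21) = 4.47*p^3 + 1.19*p^2 + 2.2*p - 4.15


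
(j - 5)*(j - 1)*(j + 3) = j^3 - 3*j^2 - 13*j + 15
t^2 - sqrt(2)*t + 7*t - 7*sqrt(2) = (t + 7)*(t - sqrt(2))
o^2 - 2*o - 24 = (o - 6)*(o + 4)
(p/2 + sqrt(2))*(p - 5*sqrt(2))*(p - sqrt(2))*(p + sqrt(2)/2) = p^4/2 - 7*sqrt(2)*p^3/4 - 9*p^2 + 13*sqrt(2)*p/2 + 10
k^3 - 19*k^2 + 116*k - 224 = (k - 8)*(k - 7)*(k - 4)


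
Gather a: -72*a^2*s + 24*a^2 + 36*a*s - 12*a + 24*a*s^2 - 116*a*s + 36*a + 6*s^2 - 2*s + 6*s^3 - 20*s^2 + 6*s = a^2*(24 - 72*s) + a*(24*s^2 - 80*s + 24) + 6*s^3 - 14*s^2 + 4*s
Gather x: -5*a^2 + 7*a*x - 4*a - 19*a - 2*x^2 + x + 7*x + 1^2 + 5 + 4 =-5*a^2 - 23*a - 2*x^2 + x*(7*a + 8) + 10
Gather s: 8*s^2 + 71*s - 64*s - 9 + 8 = 8*s^2 + 7*s - 1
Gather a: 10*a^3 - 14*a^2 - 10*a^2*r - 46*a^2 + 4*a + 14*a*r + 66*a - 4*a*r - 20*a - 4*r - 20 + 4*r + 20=10*a^3 + a^2*(-10*r - 60) + a*(10*r + 50)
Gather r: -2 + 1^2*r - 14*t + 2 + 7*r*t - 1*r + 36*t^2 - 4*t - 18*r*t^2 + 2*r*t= r*(-18*t^2 + 9*t) + 36*t^2 - 18*t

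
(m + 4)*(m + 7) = m^2 + 11*m + 28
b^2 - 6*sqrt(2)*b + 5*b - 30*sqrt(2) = (b + 5)*(b - 6*sqrt(2))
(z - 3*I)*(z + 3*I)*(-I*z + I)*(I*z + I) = z^4 + 8*z^2 - 9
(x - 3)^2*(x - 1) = x^3 - 7*x^2 + 15*x - 9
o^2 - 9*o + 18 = (o - 6)*(o - 3)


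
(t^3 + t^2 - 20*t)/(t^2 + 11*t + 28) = t*(t^2 + t - 20)/(t^2 + 11*t + 28)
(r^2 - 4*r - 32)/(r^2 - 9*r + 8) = (r + 4)/(r - 1)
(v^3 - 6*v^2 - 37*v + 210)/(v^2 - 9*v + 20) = (v^2 - v - 42)/(v - 4)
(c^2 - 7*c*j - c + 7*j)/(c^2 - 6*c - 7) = (-c^2 + 7*c*j + c - 7*j)/(-c^2 + 6*c + 7)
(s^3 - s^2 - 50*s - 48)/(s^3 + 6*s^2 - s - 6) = (s - 8)/(s - 1)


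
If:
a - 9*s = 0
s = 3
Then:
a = 27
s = 3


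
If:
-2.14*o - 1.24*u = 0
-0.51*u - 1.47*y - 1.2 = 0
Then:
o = 1.67014843320506*y + 1.36338647608576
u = -2.88235294117647*y - 2.35294117647059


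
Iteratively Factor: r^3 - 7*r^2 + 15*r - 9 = (r - 1)*(r^2 - 6*r + 9) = (r - 3)*(r - 1)*(r - 3)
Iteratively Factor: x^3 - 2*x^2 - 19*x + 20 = (x + 4)*(x^2 - 6*x + 5) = (x - 5)*(x + 4)*(x - 1)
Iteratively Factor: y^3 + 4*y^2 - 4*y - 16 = (y + 4)*(y^2 - 4) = (y - 2)*(y + 4)*(y + 2)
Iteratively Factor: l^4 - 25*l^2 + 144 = (l - 3)*(l^3 + 3*l^2 - 16*l - 48) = (l - 3)*(l + 4)*(l^2 - l - 12) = (l - 3)*(l + 3)*(l + 4)*(l - 4)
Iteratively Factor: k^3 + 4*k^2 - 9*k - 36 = (k + 4)*(k^2 - 9) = (k + 3)*(k + 4)*(k - 3)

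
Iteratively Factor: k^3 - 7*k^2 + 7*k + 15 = (k + 1)*(k^2 - 8*k + 15) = (k - 5)*(k + 1)*(k - 3)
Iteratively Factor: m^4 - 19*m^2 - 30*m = (m + 3)*(m^3 - 3*m^2 - 10*m) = m*(m + 3)*(m^2 - 3*m - 10) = m*(m - 5)*(m + 3)*(m + 2)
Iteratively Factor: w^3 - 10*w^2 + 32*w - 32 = (w - 4)*(w^2 - 6*w + 8) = (w - 4)*(w - 2)*(w - 4)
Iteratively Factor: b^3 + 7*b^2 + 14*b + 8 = (b + 1)*(b^2 + 6*b + 8) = (b + 1)*(b + 2)*(b + 4)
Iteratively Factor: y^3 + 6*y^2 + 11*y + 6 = (y + 2)*(y^2 + 4*y + 3) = (y + 1)*(y + 2)*(y + 3)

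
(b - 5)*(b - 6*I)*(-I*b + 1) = -I*b^3 - 5*b^2 + 5*I*b^2 + 25*b - 6*I*b + 30*I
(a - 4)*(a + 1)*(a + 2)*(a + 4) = a^4 + 3*a^3 - 14*a^2 - 48*a - 32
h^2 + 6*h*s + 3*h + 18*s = (h + 3)*(h + 6*s)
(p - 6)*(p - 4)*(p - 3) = p^3 - 13*p^2 + 54*p - 72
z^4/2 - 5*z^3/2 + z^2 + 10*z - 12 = (z/2 + 1)*(z - 3)*(z - 2)^2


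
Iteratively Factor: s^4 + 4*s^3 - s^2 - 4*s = (s + 4)*(s^3 - s) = s*(s + 4)*(s^2 - 1) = s*(s - 1)*(s + 4)*(s + 1)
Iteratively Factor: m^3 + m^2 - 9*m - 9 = (m + 1)*(m^2 - 9) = (m - 3)*(m + 1)*(m + 3)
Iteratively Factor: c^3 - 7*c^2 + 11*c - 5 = (c - 5)*(c^2 - 2*c + 1) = (c - 5)*(c - 1)*(c - 1)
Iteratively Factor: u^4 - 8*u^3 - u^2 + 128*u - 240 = (u - 5)*(u^3 - 3*u^2 - 16*u + 48) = (u - 5)*(u + 4)*(u^2 - 7*u + 12) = (u - 5)*(u - 3)*(u + 4)*(u - 4)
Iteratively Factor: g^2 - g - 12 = (g + 3)*(g - 4)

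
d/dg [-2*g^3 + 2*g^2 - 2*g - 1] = -6*g^2 + 4*g - 2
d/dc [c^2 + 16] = 2*c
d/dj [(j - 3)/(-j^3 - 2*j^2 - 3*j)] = (-j*(j^2 + 2*j + 3) + (j - 3)*(3*j^2 + 4*j + 3))/(j^2*(j^2 + 2*j + 3)^2)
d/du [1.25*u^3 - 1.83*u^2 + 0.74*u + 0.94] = 3.75*u^2 - 3.66*u + 0.74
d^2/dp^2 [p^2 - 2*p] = 2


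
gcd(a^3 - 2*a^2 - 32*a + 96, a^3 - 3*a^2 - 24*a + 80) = a^2 - 8*a + 16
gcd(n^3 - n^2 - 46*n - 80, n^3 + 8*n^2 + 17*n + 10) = n^2 + 7*n + 10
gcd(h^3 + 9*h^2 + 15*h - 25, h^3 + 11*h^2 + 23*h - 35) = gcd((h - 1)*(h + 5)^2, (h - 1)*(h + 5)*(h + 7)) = h^2 + 4*h - 5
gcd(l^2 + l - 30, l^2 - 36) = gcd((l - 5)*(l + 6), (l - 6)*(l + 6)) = l + 6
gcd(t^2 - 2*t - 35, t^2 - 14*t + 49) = t - 7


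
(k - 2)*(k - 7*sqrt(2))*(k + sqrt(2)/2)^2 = k^4 - 6*sqrt(2)*k^3 - 2*k^3 - 27*k^2/2 + 12*sqrt(2)*k^2 - 7*sqrt(2)*k/2 + 27*k + 7*sqrt(2)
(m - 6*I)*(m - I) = m^2 - 7*I*m - 6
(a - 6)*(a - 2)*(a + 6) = a^3 - 2*a^2 - 36*a + 72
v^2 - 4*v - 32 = (v - 8)*(v + 4)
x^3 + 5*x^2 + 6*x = x*(x + 2)*(x + 3)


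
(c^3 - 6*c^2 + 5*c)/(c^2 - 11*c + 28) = c*(c^2 - 6*c + 5)/(c^2 - 11*c + 28)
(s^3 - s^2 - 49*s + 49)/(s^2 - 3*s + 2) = (s^2 - 49)/(s - 2)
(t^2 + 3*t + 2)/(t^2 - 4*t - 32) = (t^2 + 3*t + 2)/(t^2 - 4*t - 32)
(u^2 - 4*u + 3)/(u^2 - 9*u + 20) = (u^2 - 4*u + 3)/(u^2 - 9*u + 20)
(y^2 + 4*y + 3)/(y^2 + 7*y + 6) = (y + 3)/(y + 6)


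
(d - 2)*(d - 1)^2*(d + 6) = d^4 + 2*d^3 - 19*d^2 + 28*d - 12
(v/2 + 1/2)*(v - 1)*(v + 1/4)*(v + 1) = v^4/2 + 5*v^3/8 - 3*v^2/8 - 5*v/8 - 1/8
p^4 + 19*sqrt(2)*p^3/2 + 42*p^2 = p^2*(p + 7*sqrt(2)/2)*(p + 6*sqrt(2))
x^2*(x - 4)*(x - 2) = x^4 - 6*x^3 + 8*x^2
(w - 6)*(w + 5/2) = w^2 - 7*w/2 - 15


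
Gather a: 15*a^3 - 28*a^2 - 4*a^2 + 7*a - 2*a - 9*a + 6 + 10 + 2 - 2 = 15*a^3 - 32*a^2 - 4*a + 16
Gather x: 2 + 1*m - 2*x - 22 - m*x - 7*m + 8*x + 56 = -6*m + x*(6 - m) + 36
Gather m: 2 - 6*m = 2 - 6*m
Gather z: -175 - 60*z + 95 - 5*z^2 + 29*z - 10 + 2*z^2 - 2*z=-3*z^2 - 33*z - 90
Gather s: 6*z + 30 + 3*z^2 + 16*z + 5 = 3*z^2 + 22*z + 35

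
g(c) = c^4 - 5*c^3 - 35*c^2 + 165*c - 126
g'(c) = 4*c^3 - 15*c^2 - 70*c + 165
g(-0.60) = -236.39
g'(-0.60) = 200.74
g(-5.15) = -517.64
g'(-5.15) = -418.70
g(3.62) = -52.82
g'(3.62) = -95.21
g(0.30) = -79.78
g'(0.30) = 142.76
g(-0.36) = -189.69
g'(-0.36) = 188.07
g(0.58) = -42.94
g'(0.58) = 120.13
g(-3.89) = -774.17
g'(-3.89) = -25.14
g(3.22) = -17.02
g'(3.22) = -82.38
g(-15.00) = 57024.00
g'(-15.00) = -15660.00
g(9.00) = 1440.00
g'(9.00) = 1236.00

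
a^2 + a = a*(a + 1)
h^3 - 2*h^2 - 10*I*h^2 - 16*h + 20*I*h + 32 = (h - 2)*(h - 8*I)*(h - 2*I)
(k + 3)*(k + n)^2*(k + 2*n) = k^4 + 4*k^3*n + 3*k^3 + 5*k^2*n^2 + 12*k^2*n + 2*k*n^3 + 15*k*n^2 + 6*n^3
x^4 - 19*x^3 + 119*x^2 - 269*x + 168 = (x - 8)*(x - 7)*(x - 3)*(x - 1)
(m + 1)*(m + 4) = m^2 + 5*m + 4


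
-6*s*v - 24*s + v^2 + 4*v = (-6*s + v)*(v + 4)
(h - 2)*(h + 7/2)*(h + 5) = h^3 + 13*h^2/2 + h/2 - 35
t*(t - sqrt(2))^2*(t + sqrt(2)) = t^4 - sqrt(2)*t^3 - 2*t^2 + 2*sqrt(2)*t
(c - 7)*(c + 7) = c^2 - 49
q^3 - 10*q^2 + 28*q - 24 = (q - 6)*(q - 2)^2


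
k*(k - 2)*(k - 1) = k^3 - 3*k^2 + 2*k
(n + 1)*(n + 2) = n^2 + 3*n + 2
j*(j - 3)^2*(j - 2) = j^4 - 8*j^3 + 21*j^2 - 18*j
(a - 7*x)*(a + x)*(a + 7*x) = a^3 + a^2*x - 49*a*x^2 - 49*x^3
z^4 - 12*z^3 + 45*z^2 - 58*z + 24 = (z - 6)*(z - 4)*(z - 1)^2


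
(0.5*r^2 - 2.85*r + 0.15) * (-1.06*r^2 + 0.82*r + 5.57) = -0.53*r^4 + 3.431*r^3 + 0.289*r^2 - 15.7515*r + 0.8355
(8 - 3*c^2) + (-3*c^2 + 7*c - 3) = -6*c^2 + 7*c + 5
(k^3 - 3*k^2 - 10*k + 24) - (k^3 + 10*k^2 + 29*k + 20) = -13*k^2 - 39*k + 4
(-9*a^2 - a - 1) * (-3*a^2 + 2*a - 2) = 27*a^4 - 15*a^3 + 19*a^2 + 2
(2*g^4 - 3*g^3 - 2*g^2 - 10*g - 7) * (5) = 10*g^4 - 15*g^3 - 10*g^2 - 50*g - 35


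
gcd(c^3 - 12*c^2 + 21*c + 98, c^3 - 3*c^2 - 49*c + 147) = c - 7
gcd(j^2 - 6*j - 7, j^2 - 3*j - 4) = j + 1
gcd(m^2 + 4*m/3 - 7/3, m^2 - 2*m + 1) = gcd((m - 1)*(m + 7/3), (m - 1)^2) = m - 1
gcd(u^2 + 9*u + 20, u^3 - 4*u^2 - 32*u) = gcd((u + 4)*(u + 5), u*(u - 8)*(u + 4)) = u + 4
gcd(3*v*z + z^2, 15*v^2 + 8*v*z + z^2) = 3*v + z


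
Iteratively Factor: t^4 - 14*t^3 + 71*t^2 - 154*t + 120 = (t - 4)*(t^3 - 10*t^2 + 31*t - 30) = (t - 5)*(t - 4)*(t^2 - 5*t + 6) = (t - 5)*(t - 4)*(t - 3)*(t - 2)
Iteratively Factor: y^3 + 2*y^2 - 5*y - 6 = (y + 3)*(y^2 - y - 2) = (y + 1)*(y + 3)*(y - 2)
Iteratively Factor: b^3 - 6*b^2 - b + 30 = (b - 5)*(b^2 - b - 6) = (b - 5)*(b - 3)*(b + 2)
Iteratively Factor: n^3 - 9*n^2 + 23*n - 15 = (n - 5)*(n^2 - 4*n + 3) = (n - 5)*(n - 1)*(n - 3)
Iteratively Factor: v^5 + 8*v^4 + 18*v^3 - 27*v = (v + 3)*(v^4 + 5*v^3 + 3*v^2 - 9*v) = (v + 3)^2*(v^3 + 2*v^2 - 3*v) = (v + 3)^3*(v^2 - v) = v*(v + 3)^3*(v - 1)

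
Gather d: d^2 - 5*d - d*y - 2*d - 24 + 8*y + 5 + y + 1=d^2 + d*(-y - 7) + 9*y - 18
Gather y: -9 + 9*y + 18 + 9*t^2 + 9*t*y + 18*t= 9*t^2 + 18*t + y*(9*t + 9) + 9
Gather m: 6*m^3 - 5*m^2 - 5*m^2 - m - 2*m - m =6*m^3 - 10*m^2 - 4*m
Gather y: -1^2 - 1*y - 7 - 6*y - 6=-7*y - 14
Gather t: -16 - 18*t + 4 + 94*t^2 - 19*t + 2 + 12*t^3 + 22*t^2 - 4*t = 12*t^3 + 116*t^2 - 41*t - 10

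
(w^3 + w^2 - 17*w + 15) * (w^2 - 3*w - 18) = w^5 - 2*w^4 - 38*w^3 + 48*w^2 + 261*w - 270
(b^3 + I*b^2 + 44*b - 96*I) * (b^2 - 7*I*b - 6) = b^5 - 6*I*b^4 + 45*b^3 - 410*I*b^2 - 936*b + 576*I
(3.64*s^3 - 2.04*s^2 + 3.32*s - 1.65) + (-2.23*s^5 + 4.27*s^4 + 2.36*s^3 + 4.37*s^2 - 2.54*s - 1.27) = -2.23*s^5 + 4.27*s^4 + 6.0*s^3 + 2.33*s^2 + 0.78*s - 2.92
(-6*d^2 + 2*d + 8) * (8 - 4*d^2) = 24*d^4 - 8*d^3 - 80*d^2 + 16*d + 64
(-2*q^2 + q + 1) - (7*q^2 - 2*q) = -9*q^2 + 3*q + 1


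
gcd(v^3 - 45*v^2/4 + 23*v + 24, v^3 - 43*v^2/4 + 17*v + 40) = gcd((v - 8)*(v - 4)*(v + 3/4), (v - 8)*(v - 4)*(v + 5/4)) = v^2 - 12*v + 32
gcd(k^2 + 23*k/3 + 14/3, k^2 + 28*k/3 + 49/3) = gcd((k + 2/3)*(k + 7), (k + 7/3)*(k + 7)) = k + 7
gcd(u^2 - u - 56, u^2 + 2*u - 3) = 1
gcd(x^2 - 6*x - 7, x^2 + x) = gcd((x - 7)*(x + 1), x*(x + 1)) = x + 1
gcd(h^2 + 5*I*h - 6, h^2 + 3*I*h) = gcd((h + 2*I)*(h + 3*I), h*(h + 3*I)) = h + 3*I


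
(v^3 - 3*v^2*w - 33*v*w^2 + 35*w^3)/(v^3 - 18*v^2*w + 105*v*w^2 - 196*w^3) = (v^2 + 4*v*w - 5*w^2)/(v^2 - 11*v*w + 28*w^2)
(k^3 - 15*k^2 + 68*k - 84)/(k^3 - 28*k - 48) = (k^2 - 9*k + 14)/(k^2 + 6*k + 8)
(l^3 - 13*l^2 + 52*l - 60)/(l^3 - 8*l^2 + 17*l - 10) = (l - 6)/(l - 1)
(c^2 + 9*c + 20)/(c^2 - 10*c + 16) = (c^2 + 9*c + 20)/(c^2 - 10*c + 16)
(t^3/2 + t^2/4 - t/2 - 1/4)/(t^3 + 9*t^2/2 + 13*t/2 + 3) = (2*t^2 - t - 1)/(2*(2*t^2 + 7*t + 6))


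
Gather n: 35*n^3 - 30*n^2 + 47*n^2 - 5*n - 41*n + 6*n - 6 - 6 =35*n^3 + 17*n^2 - 40*n - 12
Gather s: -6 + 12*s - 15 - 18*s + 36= 15 - 6*s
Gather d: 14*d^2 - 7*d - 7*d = 14*d^2 - 14*d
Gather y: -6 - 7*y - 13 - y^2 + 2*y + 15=-y^2 - 5*y - 4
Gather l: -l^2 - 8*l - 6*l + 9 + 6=-l^2 - 14*l + 15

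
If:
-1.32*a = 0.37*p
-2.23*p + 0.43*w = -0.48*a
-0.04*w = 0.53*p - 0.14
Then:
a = -0.05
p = 0.19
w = 1.03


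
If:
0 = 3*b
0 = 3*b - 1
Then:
No Solution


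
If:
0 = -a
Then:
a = 0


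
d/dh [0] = 0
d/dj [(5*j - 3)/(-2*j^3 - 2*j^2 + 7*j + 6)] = (20*j^3 - 8*j^2 - 12*j + 51)/(4*j^6 + 8*j^5 - 24*j^4 - 52*j^3 + 25*j^2 + 84*j + 36)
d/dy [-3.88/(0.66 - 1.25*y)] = -4.85/(1.25*y - 0.66)^2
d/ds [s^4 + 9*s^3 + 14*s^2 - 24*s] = 4*s^3 + 27*s^2 + 28*s - 24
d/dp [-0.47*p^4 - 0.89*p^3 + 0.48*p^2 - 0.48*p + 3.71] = -1.88*p^3 - 2.67*p^2 + 0.96*p - 0.48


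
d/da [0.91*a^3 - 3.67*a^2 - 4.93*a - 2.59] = 2.73*a^2 - 7.34*a - 4.93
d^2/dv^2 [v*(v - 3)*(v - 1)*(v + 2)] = 12*v^2 - 12*v - 10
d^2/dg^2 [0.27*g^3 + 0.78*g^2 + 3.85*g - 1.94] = 1.62*g + 1.56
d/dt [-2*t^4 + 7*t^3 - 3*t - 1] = -8*t^3 + 21*t^2 - 3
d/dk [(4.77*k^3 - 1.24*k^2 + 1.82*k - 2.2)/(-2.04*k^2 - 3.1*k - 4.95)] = (-9.7308*k^4 - 29.574*k^3 - 63.2777*k^2 + 3.3*k - 15.829)/(4.1616*k^4 + 12.648*k^3 + 29.806*k^2 + 30.69*k + 24.5025)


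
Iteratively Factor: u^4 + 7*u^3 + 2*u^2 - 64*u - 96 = (u + 4)*(u^3 + 3*u^2 - 10*u - 24) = (u + 4)^2*(u^2 - u - 6) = (u + 2)*(u + 4)^2*(u - 3)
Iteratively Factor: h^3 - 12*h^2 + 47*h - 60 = (h - 4)*(h^2 - 8*h + 15) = (h - 5)*(h - 4)*(h - 3)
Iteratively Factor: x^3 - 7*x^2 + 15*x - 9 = (x - 3)*(x^2 - 4*x + 3) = (x - 3)*(x - 1)*(x - 3)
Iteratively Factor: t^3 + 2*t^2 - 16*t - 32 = (t + 2)*(t^2 - 16) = (t + 2)*(t + 4)*(t - 4)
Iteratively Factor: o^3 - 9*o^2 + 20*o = (o)*(o^2 - 9*o + 20) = o*(o - 5)*(o - 4)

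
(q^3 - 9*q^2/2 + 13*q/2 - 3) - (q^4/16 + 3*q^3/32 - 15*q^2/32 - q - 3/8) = -q^4/16 + 29*q^3/32 - 129*q^2/32 + 15*q/2 - 21/8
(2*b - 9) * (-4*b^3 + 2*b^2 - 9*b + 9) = -8*b^4 + 40*b^3 - 36*b^2 + 99*b - 81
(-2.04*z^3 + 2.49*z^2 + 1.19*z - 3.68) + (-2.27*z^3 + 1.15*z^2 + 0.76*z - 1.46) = -4.31*z^3 + 3.64*z^2 + 1.95*z - 5.14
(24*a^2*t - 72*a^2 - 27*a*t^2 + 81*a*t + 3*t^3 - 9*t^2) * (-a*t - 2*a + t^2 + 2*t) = -24*a^3*t^2 + 24*a^3*t + 144*a^3 + 51*a^2*t^3 - 51*a^2*t^2 - 306*a^2*t - 30*a*t^4 + 30*a*t^3 + 180*a*t^2 + 3*t^5 - 3*t^4 - 18*t^3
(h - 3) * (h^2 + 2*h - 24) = h^3 - h^2 - 30*h + 72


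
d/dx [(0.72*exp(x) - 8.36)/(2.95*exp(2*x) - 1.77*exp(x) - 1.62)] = (-2.124*exp(2*x) + 49.324*exp(x) - 15.9636)*exp(x)/(8.7025*exp(4*x) - 10.443*exp(3*x) - 6.4251*exp(2*x) + 5.7348*exp(x) + 2.6244)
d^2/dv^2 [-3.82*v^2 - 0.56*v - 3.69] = -7.64000000000000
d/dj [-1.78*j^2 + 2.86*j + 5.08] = 2.86 - 3.56*j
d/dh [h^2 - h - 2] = 2*h - 1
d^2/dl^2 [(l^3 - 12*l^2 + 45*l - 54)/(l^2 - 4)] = 2*(49*l^3 - 306*l^2 + 588*l - 408)/(l^6 - 12*l^4 + 48*l^2 - 64)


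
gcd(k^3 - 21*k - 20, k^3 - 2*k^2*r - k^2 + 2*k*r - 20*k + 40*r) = k^2 - k - 20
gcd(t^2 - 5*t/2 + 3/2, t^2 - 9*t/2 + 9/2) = t - 3/2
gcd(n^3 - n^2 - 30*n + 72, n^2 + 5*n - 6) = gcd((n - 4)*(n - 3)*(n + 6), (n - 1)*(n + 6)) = n + 6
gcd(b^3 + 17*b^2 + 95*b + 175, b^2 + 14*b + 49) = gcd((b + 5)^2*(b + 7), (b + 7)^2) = b + 7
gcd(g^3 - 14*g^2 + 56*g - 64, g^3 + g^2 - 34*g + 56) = g^2 - 6*g + 8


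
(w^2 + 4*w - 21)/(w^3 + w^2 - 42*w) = (w - 3)/(w*(w - 6))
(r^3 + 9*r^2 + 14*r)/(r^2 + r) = (r^2 + 9*r + 14)/(r + 1)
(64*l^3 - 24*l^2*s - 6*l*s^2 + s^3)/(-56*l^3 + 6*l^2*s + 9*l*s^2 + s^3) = (-8*l + s)/(7*l + s)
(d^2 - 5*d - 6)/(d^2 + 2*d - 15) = (d^2 - 5*d - 6)/(d^2 + 2*d - 15)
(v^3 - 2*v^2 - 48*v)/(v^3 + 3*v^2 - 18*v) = (v - 8)/(v - 3)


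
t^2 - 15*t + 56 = (t - 8)*(t - 7)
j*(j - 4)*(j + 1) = j^3 - 3*j^2 - 4*j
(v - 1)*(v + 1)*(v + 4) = v^3 + 4*v^2 - v - 4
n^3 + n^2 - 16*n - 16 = (n - 4)*(n + 1)*(n + 4)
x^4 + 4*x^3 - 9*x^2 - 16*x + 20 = (x - 2)*(x - 1)*(x + 2)*(x + 5)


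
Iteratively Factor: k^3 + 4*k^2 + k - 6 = (k + 3)*(k^2 + k - 2) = (k - 1)*(k + 3)*(k + 2)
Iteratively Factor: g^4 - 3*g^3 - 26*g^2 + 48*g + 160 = (g - 4)*(g^3 + g^2 - 22*g - 40) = (g - 4)*(g + 4)*(g^2 - 3*g - 10) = (g - 5)*(g - 4)*(g + 4)*(g + 2)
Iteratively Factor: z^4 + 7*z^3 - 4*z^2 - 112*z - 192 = (z + 3)*(z^3 + 4*z^2 - 16*z - 64) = (z + 3)*(z + 4)*(z^2 - 16) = (z - 4)*(z + 3)*(z + 4)*(z + 4)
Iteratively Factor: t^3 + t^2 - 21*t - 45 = (t + 3)*(t^2 - 2*t - 15) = (t + 3)^2*(t - 5)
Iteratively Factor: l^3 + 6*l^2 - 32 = (l + 4)*(l^2 + 2*l - 8) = (l + 4)^2*(l - 2)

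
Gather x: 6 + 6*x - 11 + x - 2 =7*x - 7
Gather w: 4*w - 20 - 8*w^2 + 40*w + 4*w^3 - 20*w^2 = 4*w^3 - 28*w^2 + 44*w - 20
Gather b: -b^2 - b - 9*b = -b^2 - 10*b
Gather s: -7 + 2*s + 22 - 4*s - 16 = -2*s - 1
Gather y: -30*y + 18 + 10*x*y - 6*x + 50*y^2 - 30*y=-6*x + 50*y^2 + y*(10*x - 60) + 18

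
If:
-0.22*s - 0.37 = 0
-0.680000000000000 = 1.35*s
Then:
No Solution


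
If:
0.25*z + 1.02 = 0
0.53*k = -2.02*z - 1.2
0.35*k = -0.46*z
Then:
No Solution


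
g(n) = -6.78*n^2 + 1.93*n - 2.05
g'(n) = 1.93 - 13.56*n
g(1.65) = -17.32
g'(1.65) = -20.44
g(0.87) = -5.50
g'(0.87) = -9.87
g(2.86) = -51.99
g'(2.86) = -36.85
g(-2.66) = -55.16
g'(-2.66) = 38.00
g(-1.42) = -18.46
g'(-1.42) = 21.19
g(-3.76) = -105.16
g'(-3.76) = 52.92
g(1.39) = -12.47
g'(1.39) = -16.92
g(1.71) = -18.58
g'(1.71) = -21.26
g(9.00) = -533.86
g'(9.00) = -120.11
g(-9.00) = -568.60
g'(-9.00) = 123.97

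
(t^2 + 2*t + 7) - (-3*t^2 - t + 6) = 4*t^2 + 3*t + 1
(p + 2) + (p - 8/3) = 2*p - 2/3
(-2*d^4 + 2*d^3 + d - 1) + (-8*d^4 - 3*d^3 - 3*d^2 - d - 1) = -10*d^4 - d^3 - 3*d^2 - 2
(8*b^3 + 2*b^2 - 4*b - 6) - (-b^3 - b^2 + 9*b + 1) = 9*b^3 + 3*b^2 - 13*b - 7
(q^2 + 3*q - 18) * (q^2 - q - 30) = q^4 + 2*q^3 - 51*q^2 - 72*q + 540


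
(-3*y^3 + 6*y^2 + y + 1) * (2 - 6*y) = 18*y^4 - 42*y^3 + 6*y^2 - 4*y + 2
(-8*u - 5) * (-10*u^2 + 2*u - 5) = 80*u^3 + 34*u^2 + 30*u + 25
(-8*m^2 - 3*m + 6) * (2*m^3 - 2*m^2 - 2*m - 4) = -16*m^5 + 10*m^4 + 34*m^3 + 26*m^2 - 24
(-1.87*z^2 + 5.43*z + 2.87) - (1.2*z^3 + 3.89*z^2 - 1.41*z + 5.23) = -1.2*z^3 - 5.76*z^2 + 6.84*z - 2.36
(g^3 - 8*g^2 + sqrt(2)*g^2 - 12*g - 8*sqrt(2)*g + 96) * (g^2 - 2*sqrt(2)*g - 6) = g^5 - 8*g^4 - sqrt(2)*g^4 - 22*g^3 + 8*sqrt(2)*g^3 + 18*sqrt(2)*g^2 + 176*g^2 - 144*sqrt(2)*g + 72*g - 576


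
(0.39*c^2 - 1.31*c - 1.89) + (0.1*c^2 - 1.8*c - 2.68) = 0.49*c^2 - 3.11*c - 4.57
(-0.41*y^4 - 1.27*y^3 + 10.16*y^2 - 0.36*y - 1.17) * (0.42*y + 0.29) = -0.1722*y^5 - 0.6523*y^4 + 3.8989*y^3 + 2.7952*y^2 - 0.5958*y - 0.3393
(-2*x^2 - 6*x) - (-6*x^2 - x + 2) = 4*x^2 - 5*x - 2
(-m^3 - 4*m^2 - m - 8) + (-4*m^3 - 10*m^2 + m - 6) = -5*m^3 - 14*m^2 - 14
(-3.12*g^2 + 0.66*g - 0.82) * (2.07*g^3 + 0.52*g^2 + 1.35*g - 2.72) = -6.4584*g^5 - 0.2562*g^4 - 5.5662*g^3 + 8.951*g^2 - 2.9022*g + 2.2304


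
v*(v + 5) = v^2 + 5*v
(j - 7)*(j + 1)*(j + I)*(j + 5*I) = j^4 - 6*j^3 + 6*I*j^3 - 12*j^2 - 36*I*j^2 + 30*j - 42*I*j + 35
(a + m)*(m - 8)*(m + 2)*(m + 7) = a*m^3 + a*m^2 - 58*a*m - 112*a + m^4 + m^3 - 58*m^2 - 112*m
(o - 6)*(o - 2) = o^2 - 8*o + 12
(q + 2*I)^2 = q^2 + 4*I*q - 4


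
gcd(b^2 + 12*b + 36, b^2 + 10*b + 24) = b + 6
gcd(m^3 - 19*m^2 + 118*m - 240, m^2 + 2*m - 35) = m - 5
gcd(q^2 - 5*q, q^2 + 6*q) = q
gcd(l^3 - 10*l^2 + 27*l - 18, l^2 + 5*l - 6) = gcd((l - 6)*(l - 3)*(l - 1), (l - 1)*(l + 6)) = l - 1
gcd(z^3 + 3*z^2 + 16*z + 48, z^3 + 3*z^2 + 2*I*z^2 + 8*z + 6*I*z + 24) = z^2 + z*(3 + 4*I) + 12*I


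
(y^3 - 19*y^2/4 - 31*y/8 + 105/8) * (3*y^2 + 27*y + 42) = 3*y^5 + 51*y^4/4 - 783*y^3/8 - 1059*y^2/4 + 1533*y/8 + 2205/4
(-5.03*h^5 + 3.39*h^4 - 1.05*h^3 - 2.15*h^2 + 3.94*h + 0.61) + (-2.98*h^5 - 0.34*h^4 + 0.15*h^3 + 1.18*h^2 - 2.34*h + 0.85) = -8.01*h^5 + 3.05*h^4 - 0.9*h^3 - 0.97*h^2 + 1.6*h + 1.46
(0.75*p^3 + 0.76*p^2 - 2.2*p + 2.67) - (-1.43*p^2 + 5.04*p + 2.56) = 0.75*p^3 + 2.19*p^2 - 7.24*p + 0.11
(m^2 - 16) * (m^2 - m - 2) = m^4 - m^3 - 18*m^2 + 16*m + 32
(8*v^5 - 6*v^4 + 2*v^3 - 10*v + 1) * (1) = 8*v^5 - 6*v^4 + 2*v^3 - 10*v + 1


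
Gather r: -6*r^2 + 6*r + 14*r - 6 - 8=-6*r^2 + 20*r - 14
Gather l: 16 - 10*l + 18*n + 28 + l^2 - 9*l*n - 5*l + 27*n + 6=l^2 + l*(-9*n - 15) + 45*n + 50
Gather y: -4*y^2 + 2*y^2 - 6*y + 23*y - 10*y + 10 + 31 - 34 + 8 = -2*y^2 + 7*y + 15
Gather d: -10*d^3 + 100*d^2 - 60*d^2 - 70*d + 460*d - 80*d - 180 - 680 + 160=-10*d^3 + 40*d^2 + 310*d - 700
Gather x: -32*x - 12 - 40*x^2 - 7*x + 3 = -40*x^2 - 39*x - 9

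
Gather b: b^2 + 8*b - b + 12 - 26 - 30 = b^2 + 7*b - 44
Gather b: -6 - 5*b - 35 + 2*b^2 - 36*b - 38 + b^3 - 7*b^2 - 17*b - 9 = b^3 - 5*b^2 - 58*b - 88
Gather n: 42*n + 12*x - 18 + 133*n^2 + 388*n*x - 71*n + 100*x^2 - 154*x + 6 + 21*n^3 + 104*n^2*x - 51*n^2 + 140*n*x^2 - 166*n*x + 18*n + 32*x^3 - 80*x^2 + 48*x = 21*n^3 + n^2*(104*x + 82) + n*(140*x^2 + 222*x - 11) + 32*x^3 + 20*x^2 - 94*x - 12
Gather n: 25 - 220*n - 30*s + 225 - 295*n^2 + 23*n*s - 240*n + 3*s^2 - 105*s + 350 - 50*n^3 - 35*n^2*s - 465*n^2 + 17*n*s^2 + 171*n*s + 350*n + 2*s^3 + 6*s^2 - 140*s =-50*n^3 + n^2*(-35*s - 760) + n*(17*s^2 + 194*s - 110) + 2*s^3 + 9*s^2 - 275*s + 600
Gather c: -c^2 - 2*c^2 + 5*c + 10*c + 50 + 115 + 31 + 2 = -3*c^2 + 15*c + 198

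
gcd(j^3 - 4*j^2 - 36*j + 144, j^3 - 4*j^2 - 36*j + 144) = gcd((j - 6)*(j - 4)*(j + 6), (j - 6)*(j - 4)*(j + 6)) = j^3 - 4*j^2 - 36*j + 144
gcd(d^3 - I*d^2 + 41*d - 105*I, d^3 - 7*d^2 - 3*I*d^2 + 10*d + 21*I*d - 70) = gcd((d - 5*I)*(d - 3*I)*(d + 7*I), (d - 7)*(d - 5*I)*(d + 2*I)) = d - 5*I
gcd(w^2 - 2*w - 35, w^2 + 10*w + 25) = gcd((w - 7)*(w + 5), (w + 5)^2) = w + 5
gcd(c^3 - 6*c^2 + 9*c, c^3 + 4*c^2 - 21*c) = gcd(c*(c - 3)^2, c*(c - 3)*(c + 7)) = c^2 - 3*c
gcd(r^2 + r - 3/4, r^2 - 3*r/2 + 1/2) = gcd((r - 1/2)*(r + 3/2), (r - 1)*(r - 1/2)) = r - 1/2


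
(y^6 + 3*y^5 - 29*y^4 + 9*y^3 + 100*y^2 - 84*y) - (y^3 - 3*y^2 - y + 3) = y^6 + 3*y^5 - 29*y^4 + 8*y^3 + 103*y^2 - 83*y - 3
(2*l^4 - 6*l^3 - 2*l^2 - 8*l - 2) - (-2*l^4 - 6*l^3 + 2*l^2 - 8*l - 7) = 4*l^4 - 4*l^2 + 5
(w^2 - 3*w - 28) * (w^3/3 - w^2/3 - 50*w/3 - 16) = w^5/3 - 4*w^4/3 - 25*w^3 + 130*w^2/3 + 1544*w/3 + 448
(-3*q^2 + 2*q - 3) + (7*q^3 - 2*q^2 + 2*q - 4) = 7*q^3 - 5*q^2 + 4*q - 7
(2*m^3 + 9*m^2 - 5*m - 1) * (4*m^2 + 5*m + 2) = 8*m^5 + 46*m^4 + 29*m^3 - 11*m^2 - 15*m - 2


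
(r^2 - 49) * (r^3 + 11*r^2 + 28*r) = r^5 + 11*r^4 - 21*r^3 - 539*r^2 - 1372*r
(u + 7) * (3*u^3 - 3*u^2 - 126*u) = 3*u^4 + 18*u^3 - 147*u^2 - 882*u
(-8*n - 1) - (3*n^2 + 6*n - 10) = -3*n^2 - 14*n + 9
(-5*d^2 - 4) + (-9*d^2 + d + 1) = -14*d^2 + d - 3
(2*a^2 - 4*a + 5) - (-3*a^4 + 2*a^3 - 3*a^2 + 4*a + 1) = 3*a^4 - 2*a^3 + 5*a^2 - 8*a + 4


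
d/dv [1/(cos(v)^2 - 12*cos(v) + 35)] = 2*(cos(v) - 6)*sin(v)/(cos(v)^2 - 12*cos(v) + 35)^2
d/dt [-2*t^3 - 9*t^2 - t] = -6*t^2 - 18*t - 1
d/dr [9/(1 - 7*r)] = 63/(7*r - 1)^2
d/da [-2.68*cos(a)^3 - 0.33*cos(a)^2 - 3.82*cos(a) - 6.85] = (8.04*cos(a)^2 + 0.66*cos(a) + 3.82)*sin(a)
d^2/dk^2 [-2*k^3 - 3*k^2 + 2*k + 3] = -12*k - 6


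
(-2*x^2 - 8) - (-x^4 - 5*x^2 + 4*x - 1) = x^4 + 3*x^2 - 4*x - 7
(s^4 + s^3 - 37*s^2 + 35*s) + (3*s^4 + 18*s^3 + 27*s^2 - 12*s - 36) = 4*s^4 + 19*s^3 - 10*s^2 + 23*s - 36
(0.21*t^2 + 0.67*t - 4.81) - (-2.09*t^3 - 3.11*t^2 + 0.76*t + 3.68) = 2.09*t^3 + 3.32*t^2 - 0.09*t - 8.49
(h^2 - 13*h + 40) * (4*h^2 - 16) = 4*h^4 - 52*h^3 + 144*h^2 + 208*h - 640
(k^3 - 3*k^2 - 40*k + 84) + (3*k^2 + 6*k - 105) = k^3 - 34*k - 21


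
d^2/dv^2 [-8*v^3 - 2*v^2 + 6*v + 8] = -48*v - 4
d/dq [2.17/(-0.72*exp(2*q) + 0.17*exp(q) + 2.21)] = (3.1248*exp(q) - 0.3689)*exp(q)/(-0.72*exp(2*q) + 0.17*exp(q) + 2.21)^2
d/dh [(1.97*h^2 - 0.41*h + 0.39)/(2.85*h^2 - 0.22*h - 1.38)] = (0.7351*h^2 - 7.6602*h + 0.6516)/(8.1225*h^4 - 1.254*h^3 - 7.8176*h^2 + 0.6072*h + 1.9044)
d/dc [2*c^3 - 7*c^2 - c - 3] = 6*c^2 - 14*c - 1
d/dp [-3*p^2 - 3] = -6*p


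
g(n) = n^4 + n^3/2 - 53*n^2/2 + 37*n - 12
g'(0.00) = 37.00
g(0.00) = -12.00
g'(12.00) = 6529.00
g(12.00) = 18216.00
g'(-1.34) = 101.09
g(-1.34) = -107.14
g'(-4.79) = -114.32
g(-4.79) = -325.77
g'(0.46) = 13.33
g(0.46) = -0.49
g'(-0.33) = 54.51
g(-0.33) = -27.10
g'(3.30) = 22.18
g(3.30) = -41.92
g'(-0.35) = 55.56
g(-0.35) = -28.20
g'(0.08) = 32.77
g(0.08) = -9.21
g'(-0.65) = 70.99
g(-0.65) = -47.21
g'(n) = 4*n^3 + 3*n^2/2 - 53*n + 37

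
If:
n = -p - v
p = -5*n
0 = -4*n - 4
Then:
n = -1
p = 5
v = -4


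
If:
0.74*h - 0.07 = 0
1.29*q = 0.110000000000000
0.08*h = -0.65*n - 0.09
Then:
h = 0.09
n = -0.15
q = 0.09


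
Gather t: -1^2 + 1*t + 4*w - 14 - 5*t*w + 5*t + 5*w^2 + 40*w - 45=t*(6 - 5*w) + 5*w^2 + 44*w - 60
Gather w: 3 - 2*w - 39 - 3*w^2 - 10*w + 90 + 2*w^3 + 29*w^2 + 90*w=2*w^3 + 26*w^2 + 78*w + 54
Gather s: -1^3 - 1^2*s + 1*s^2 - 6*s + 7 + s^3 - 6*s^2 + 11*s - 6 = s^3 - 5*s^2 + 4*s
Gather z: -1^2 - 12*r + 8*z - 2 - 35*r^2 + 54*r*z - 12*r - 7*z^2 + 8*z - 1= -35*r^2 - 24*r - 7*z^2 + z*(54*r + 16) - 4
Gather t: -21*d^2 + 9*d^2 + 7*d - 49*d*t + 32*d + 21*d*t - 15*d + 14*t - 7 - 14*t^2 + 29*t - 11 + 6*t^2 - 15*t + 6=-12*d^2 + 24*d - 8*t^2 + t*(28 - 28*d) - 12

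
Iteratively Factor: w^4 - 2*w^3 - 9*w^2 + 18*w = (w - 3)*(w^3 + w^2 - 6*w) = (w - 3)*(w - 2)*(w^2 + 3*w) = (w - 3)*(w - 2)*(w + 3)*(w)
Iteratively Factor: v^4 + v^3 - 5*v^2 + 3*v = (v)*(v^3 + v^2 - 5*v + 3) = v*(v - 1)*(v^2 + 2*v - 3) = v*(v - 1)*(v + 3)*(v - 1)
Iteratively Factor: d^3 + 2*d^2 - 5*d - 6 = (d + 1)*(d^2 + d - 6) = (d - 2)*(d + 1)*(d + 3)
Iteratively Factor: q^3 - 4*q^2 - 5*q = (q + 1)*(q^2 - 5*q) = q*(q + 1)*(q - 5)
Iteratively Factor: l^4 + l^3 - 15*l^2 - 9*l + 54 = (l + 3)*(l^3 - 2*l^2 - 9*l + 18) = (l - 3)*(l + 3)*(l^2 + l - 6) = (l - 3)*(l - 2)*(l + 3)*(l + 3)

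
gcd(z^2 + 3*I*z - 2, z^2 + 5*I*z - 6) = z + 2*I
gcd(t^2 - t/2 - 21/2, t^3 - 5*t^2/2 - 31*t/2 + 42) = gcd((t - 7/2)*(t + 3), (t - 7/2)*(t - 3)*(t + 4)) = t - 7/2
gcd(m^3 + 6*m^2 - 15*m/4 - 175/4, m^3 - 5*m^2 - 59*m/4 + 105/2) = m^2 + m - 35/4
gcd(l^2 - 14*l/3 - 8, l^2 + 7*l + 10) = 1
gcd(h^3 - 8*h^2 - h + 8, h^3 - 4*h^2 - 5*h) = h + 1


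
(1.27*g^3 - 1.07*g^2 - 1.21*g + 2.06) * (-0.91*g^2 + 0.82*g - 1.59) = -1.1557*g^5 + 2.0151*g^4 - 1.7956*g^3 - 1.1655*g^2 + 3.6131*g - 3.2754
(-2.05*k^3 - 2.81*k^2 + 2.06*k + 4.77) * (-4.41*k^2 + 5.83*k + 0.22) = 9.0405*k^5 + 0.440600000000002*k^4 - 25.9179*k^3 - 9.6441*k^2 + 28.2623*k + 1.0494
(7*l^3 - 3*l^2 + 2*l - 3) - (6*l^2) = 7*l^3 - 9*l^2 + 2*l - 3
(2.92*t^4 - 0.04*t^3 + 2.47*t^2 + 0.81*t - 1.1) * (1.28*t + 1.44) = 3.7376*t^5 + 4.1536*t^4 + 3.104*t^3 + 4.5936*t^2 - 0.2416*t - 1.584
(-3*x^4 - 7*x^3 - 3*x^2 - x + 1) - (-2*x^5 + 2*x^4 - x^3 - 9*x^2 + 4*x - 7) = 2*x^5 - 5*x^4 - 6*x^3 + 6*x^2 - 5*x + 8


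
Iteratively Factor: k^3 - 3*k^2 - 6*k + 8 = (k - 4)*(k^2 + k - 2) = (k - 4)*(k + 2)*(k - 1)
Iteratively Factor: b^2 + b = (b + 1)*(b)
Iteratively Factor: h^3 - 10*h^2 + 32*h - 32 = (h - 4)*(h^2 - 6*h + 8) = (h - 4)^2*(h - 2)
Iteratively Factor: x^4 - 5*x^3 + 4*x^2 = (x)*(x^3 - 5*x^2 + 4*x) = x*(x - 1)*(x^2 - 4*x) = x^2*(x - 1)*(x - 4)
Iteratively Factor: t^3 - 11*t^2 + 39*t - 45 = (t - 5)*(t^2 - 6*t + 9) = (t - 5)*(t - 3)*(t - 3)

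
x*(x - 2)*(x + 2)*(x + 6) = x^4 + 6*x^3 - 4*x^2 - 24*x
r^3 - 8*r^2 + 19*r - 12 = (r - 4)*(r - 3)*(r - 1)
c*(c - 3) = c^2 - 3*c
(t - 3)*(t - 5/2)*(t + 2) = t^3 - 7*t^2/2 - 7*t/2 + 15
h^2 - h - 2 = (h - 2)*(h + 1)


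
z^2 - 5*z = z*(z - 5)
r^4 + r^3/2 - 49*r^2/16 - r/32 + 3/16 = (r - 3/2)*(r - 1/4)*(r + 1/4)*(r + 2)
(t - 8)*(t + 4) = t^2 - 4*t - 32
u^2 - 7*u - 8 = (u - 8)*(u + 1)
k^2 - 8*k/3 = k*(k - 8/3)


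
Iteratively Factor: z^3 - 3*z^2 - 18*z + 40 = (z + 4)*(z^2 - 7*z + 10) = (z - 2)*(z + 4)*(z - 5)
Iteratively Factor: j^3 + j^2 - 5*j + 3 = (j - 1)*(j^2 + 2*j - 3) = (j - 1)*(j + 3)*(j - 1)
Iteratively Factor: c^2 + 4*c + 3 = (c + 3)*(c + 1)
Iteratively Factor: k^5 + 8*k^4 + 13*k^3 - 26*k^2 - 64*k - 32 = (k - 2)*(k^4 + 10*k^3 + 33*k^2 + 40*k + 16) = (k - 2)*(k + 4)*(k^3 + 6*k^2 + 9*k + 4) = (k - 2)*(k + 1)*(k + 4)*(k^2 + 5*k + 4) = (k - 2)*(k + 1)*(k + 4)^2*(k + 1)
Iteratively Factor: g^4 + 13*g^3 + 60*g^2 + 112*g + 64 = (g + 4)*(g^3 + 9*g^2 + 24*g + 16) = (g + 4)^2*(g^2 + 5*g + 4) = (g + 1)*(g + 4)^2*(g + 4)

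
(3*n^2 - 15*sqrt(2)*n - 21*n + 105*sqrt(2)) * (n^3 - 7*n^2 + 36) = 3*n^5 - 42*n^4 - 15*sqrt(2)*n^4 + 147*n^3 + 210*sqrt(2)*n^3 - 735*sqrt(2)*n^2 + 108*n^2 - 540*sqrt(2)*n - 756*n + 3780*sqrt(2)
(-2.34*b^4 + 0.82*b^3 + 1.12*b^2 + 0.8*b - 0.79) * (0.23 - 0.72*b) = 1.6848*b^5 - 1.1286*b^4 - 0.6178*b^3 - 0.3184*b^2 + 0.7528*b - 0.1817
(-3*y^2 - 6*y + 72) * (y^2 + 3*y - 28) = -3*y^4 - 15*y^3 + 138*y^2 + 384*y - 2016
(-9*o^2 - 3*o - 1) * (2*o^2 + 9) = -18*o^4 - 6*o^3 - 83*o^2 - 27*o - 9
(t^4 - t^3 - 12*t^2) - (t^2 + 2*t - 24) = t^4 - t^3 - 13*t^2 - 2*t + 24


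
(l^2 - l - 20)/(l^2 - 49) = (l^2 - l - 20)/(l^2 - 49)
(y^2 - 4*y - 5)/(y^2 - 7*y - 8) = (y - 5)/(y - 8)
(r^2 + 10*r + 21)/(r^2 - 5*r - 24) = (r + 7)/(r - 8)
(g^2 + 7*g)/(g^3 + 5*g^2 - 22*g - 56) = g/(g^2 - 2*g - 8)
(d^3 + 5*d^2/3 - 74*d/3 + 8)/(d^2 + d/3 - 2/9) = 3*(d^2 + 2*d - 24)/(3*d + 2)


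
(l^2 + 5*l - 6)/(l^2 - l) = (l + 6)/l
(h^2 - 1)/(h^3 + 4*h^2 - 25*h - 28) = (h - 1)/(h^2 + 3*h - 28)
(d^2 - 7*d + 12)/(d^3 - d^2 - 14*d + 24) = (d - 4)/(d^2 + 2*d - 8)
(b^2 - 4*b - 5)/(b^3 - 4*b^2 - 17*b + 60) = (b + 1)/(b^2 + b - 12)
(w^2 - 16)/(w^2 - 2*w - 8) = (w + 4)/(w + 2)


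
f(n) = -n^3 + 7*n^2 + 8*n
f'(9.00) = -109.00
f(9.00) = -90.00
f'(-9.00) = -361.00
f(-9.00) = 1224.00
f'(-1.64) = -23.03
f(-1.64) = 10.12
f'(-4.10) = -99.83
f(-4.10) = 153.79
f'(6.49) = -27.50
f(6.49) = 73.40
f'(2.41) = 24.32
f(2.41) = 45.94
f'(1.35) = 21.43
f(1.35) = 21.10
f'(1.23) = 20.68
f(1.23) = 18.57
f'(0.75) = 16.81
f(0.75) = 9.52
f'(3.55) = 19.89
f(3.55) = 71.88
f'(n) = -3*n^2 + 14*n + 8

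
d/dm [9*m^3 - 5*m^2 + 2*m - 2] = 27*m^2 - 10*m + 2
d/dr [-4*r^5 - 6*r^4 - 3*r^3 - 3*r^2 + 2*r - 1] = -20*r^4 - 24*r^3 - 9*r^2 - 6*r + 2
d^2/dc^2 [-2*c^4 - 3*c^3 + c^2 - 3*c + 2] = -24*c^2 - 18*c + 2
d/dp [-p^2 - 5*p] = -2*p - 5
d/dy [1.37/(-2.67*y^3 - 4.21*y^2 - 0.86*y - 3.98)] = (10.9737*y^2 + 11.5354*y + 1.1782)/(2.67*y^3 + 4.21*y^2 + 0.86*y + 3.98)^2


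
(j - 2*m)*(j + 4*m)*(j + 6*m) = j^3 + 8*j^2*m + 4*j*m^2 - 48*m^3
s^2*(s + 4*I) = s^3 + 4*I*s^2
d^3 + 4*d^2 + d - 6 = (d - 1)*(d + 2)*(d + 3)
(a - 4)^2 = a^2 - 8*a + 16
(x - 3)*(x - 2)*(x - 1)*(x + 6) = x^4 - 25*x^2 + 60*x - 36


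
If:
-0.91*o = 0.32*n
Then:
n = -2.84375*o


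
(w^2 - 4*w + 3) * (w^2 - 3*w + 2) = w^4 - 7*w^3 + 17*w^2 - 17*w + 6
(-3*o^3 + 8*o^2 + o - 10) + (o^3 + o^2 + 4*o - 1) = -2*o^3 + 9*o^2 + 5*o - 11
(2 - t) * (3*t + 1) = -3*t^2 + 5*t + 2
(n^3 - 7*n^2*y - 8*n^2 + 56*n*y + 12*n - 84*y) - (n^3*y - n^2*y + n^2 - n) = -n^3*y + n^3 - 6*n^2*y - 9*n^2 + 56*n*y + 13*n - 84*y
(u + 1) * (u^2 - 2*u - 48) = u^3 - u^2 - 50*u - 48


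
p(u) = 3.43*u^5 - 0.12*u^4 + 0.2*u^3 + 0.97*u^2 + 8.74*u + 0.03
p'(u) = 17.15*u^4 - 0.48*u^3 + 0.6*u^2 + 1.94*u + 8.74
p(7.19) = 65774.72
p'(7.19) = 45708.44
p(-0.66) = -5.83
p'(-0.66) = 11.11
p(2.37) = 281.54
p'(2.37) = 551.39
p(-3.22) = -1224.97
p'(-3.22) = 1868.43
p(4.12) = 4103.66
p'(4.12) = 4934.78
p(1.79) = 81.73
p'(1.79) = 187.45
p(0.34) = 3.14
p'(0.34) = 9.68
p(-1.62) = -51.53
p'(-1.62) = 127.33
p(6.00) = 26646.75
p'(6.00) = 22164.70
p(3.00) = 864.15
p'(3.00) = 1396.15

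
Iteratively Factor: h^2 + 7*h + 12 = (h + 4)*(h + 3)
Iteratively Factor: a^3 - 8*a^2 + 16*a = (a - 4)*(a^2 - 4*a) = a*(a - 4)*(a - 4)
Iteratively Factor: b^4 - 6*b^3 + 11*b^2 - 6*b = (b - 3)*(b^3 - 3*b^2 + 2*b) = b*(b - 3)*(b^2 - 3*b + 2) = b*(b - 3)*(b - 1)*(b - 2)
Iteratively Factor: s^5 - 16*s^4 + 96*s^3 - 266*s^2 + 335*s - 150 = (s - 2)*(s^4 - 14*s^3 + 68*s^2 - 130*s + 75) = (s - 5)*(s - 2)*(s^3 - 9*s^2 + 23*s - 15) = (s - 5)*(s - 3)*(s - 2)*(s^2 - 6*s + 5) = (s - 5)^2*(s - 3)*(s - 2)*(s - 1)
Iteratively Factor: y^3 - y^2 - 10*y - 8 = (y + 2)*(y^2 - 3*y - 4) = (y - 4)*(y + 2)*(y + 1)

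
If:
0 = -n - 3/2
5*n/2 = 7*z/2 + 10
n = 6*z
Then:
No Solution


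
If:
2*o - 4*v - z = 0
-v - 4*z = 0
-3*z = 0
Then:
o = 0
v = 0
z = 0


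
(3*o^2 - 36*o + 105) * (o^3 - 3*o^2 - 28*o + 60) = 3*o^5 - 45*o^4 + 129*o^3 + 873*o^2 - 5100*o + 6300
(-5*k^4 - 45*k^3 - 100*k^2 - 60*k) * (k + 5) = -5*k^5 - 70*k^4 - 325*k^3 - 560*k^2 - 300*k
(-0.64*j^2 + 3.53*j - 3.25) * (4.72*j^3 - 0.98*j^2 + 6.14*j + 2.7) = -3.0208*j^5 + 17.2888*j^4 - 22.729*j^3 + 23.1312*j^2 - 10.424*j - 8.775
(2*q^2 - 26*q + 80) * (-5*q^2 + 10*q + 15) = -10*q^4 + 150*q^3 - 630*q^2 + 410*q + 1200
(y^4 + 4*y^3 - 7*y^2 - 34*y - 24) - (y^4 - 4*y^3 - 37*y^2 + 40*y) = 8*y^3 + 30*y^2 - 74*y - 24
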